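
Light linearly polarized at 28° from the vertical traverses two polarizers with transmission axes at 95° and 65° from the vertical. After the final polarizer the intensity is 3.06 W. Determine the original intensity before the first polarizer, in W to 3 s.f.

By Malus's law, I₁ = I₀ cos²(95° − 28°) = I₀ cos²(67°) = 0.1527 I₀.
I₂ = I₁ cos²(65° − 95°) = 0.1527 I₀ · cos²(30°) = 0.1145 I₀.
So 3.06 W = 0.1145 I₀, giving I₀ = 3.06/0.1145 = 26.72 W.

I₀ ≈ 26.7 W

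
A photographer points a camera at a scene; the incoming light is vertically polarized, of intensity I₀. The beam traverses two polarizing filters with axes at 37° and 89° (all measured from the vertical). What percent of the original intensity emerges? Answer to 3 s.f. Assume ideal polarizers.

≈ 24.2%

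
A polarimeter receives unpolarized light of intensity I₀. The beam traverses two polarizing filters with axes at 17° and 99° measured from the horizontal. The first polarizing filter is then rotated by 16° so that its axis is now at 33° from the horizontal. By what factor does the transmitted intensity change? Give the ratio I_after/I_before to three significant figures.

Before rotation:
Unpolarized light through the first polarizer → I₁ = ½ I₀, now polarized at 17°.
I₂ = I₁ cos²(99° − 17°) = 0.5 I₀ · cos²(82°) = 0.009685 I₀.
After rotation:
Unpolarized light through the first polarizer → I₁ = ½ I₀, now polarized at 33°.
I₂ = I₁ cos²(99° − 33°) = 0.5 I₀ · cos²(66°) = 0.08272 I₀.
Ratio = 0.08272 / 0.009685 = 8.541.

I_new/I_old ≈ 8.54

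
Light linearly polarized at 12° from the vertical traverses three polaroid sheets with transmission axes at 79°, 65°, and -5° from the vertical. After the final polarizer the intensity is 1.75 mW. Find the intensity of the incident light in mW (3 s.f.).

I₁ = I₀ cos²(79° − 12°) = I₀ cos²(67°) = 0.1527 I₀.
I₂ = I₁ cos²(65° − 79°) = 0.1527 I₀ · cos²(14°) = 0.1437 I₀.
I₃ = I₂ cos²(-5° − 65°) = 0.1437 I₀ · cos²(70°) = 0.01681 I₀.
So 1.75 mW = 0.01681 I₀, giving I₀ = 1.75/0.01681 = 104.1 mW.

I₀ ≈ 104 mW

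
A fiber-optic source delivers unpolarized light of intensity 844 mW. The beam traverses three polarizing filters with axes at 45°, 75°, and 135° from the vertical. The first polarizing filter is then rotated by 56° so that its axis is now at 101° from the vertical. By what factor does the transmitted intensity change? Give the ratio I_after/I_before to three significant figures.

I_new/I_old ≈ 1.08

Before rotation:
Unpolarized light through the first polarizer → I₁ = ½ I₀, now polarized at 45°.
I₂ = I₁ cos²(75° − 45°) = 0.5 I₀ · cos²(30°) = 0.375 I₀.
I₃ = I₂ cos²(135° − 75°) = 0.375 I₀ · cos²(60°) = 0.09375 I₀.
After rotation:
Unpolarized light through the first polarizer → I₁ = ½ I₀, now polarized at 101°.
I₂ = I₁ cos²(75° − 101°) = 0.5 I₀ · cos²(26°) = 0.4039 I₀.
I₃ = I₂ cos²(135° − 75°) = 0.4039 I₀ · cos²(60°) = 0.101 I₀.
Ratio = 0.101 / 0.09375 = 1.077.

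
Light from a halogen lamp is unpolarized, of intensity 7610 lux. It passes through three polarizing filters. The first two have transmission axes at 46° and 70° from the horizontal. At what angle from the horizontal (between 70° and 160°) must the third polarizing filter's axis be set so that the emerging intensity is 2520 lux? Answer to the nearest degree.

Unpolarized light through the first polarizer → I₁ = ½ I₀, now polarized at 46°.
I₂ = I₁ cos²(70° − 46°) = 0.5 I₀ · cos²(24°) = 0.4173 I₀.
Target fraction: 2520 / 7610 lux = 0.3311 of I₀.
Need I₃/I₀ = 0.3311, so cos²(θ − 70°) = 0.3311 / 0.4173 = 0.7936.
θ − 70° = arccos(√0.7936) = 27.0°, giving θ ≈ 70 + 27.0 = 97.0°.

θ ≈ 97°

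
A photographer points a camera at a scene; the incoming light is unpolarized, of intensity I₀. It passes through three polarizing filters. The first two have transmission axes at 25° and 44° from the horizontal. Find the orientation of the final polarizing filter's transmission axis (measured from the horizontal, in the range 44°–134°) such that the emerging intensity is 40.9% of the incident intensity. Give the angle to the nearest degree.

θ ≈ 61°

Unpolarized light through the first polarizer → I₁ = ½ I₀, now polarized at 25°.
I₂ = I₁ cos²(44° − 25°) = 0.5 I₀ · cos²(19°) = 0.447 I₀.
Need I₃/I₀ = 0.409, so cos²(θ − 44°) = 0.409 / 0.447 = 0.915.
θ − 44° = arccos(√0.915) = 17.0°, giving θ ≈ 44 + 17.0 = 61.0°.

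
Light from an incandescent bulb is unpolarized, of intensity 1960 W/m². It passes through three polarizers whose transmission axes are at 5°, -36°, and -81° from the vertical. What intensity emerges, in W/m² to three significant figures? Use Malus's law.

Unpolarized light through the first polarizer → I₁ = 1960 W/m²/2 = 980 W/m², polarized at 5°.
I₂ = I₁ · cos²(41°) = 980 · 0.5696 = 558.2 W/m².
I₃ = I₂ · cos²(45°) = 558.2 · 0.5 = 279.1 W/m².

I ≈ 279 W/m²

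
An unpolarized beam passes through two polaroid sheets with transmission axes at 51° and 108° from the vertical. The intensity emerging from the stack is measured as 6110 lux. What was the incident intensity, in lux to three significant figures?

I₀ ≈ 4.12e4 lux

Unpolarized light through the first polarizer → I₁ = ½ I₀, now polarized at 51°.
I₂ = I₁ cos²(108° − 51°) = 0.5 I₀ · cos²(57°) = 0.1483 I₀.
So 6110 lux = 0.1483 I₀, giving I₀ = 6110/0.1483 = 4.12e+04 lux.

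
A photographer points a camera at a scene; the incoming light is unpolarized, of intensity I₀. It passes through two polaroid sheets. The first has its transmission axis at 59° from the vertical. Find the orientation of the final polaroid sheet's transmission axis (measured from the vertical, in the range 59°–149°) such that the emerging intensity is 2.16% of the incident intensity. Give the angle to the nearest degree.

θ ≈ 137°

Unpolarized light through the first polarizer → I₁ = ½ I₀, now polarized at 59°.
Need I₂/I₀ = 0.0216, so cos²(θ − 59°) = 0.0216 / 0.5 = 0.0432.
θ − 59° = arccos(√0.0432) = 78.0°, giving θ ≈ 59 + 78.0 = 137.0°.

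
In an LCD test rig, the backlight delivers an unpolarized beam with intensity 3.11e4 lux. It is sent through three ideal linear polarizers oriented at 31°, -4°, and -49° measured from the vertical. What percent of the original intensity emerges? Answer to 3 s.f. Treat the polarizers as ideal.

Unpolarized light through the first polarizer → I₁ = 3.11e4 lux/2 = 1.555e+04 lux, polarized at 31°.
I₂ = I₁ · cos²(35°) = 1.555e+04 · 0.671 = 1.043e+04 lux.
I₃ = I₂ · cos²(45°) = 1.043e+04 · 0.5 = 5217 lux.
That is 16.78% of the incident intensity.

≈ 16.8%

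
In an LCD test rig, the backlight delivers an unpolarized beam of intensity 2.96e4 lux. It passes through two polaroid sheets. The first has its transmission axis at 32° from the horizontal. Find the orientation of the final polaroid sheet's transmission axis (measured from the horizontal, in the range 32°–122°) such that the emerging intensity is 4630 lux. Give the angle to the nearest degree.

Unpolarized light through the first polarizer → I₁ = ½ I₀, now polarized at 32°.
Target fraction: 4630 / 2.96e4 lux = 0.1564 of I₀.
Need I₂/I₀ = 0.1564, so cos²(θ − 32°) = 0.1564 / 0.5 = 0.3128.
θ − 32° = arccos(√0.3128) = 56.0°, giving θ ≈ 32 + 56.0 = 88.0°.

θ ≈ 88°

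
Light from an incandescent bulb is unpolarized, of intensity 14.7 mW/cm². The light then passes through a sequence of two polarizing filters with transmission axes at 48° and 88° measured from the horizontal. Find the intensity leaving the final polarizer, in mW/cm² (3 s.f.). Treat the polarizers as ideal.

I ≈ 4.31 mW/cm²

Unpolarized light through the first polarizer → I₁ = 14.7 mW/cm²/2 = 7.35 mW/cm², polarized at 48°.
I₂ = I₁ · cos²(40°) = 7.35 · 0.5868 = 4.313 mW/cm².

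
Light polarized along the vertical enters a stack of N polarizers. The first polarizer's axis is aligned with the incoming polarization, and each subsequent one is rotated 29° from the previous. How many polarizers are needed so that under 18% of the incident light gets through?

N = 8

First polarizer is aligned with the polarization: full transmission.
Each further stage multiplies by cos²(29°) = 0.765.
After N polarizers: T = 0.765^(N−1). Require T < 0.18 ⇒ N−1 > ln(0.18)/ln(0.765) = 6.40, so N−1 ≥ 7 and N = 8.
Check: N=8 gives T = 0.1533 < 0.18; N=7 gives T = 0.2004.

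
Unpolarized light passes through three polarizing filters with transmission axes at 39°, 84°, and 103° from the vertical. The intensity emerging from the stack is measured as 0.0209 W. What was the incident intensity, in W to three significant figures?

Unpolarized light through the first polarizer → I₁ = ½ I₀, now polarized at 39°.
I₂ = I₁ cos²(84° − 39°) = 0.5 I₀ · cos²(45°) = 0.25 I₀.
I₃ = I₂ cos²(103° − 84°) = 0.25 I₀ · cos²(19°) = 0.2235 I₀.
So 0.0209 W = 0.2235 I₀, giving I₀ = 0.0209/0.2235 = 0.09351 W.

I₀ ≈ 0.0935 W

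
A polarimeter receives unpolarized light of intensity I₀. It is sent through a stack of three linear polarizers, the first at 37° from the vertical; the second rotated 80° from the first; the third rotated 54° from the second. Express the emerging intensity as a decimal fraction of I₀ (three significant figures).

Unpolarized light through the first polarizer → I₁ = ½ I₀, now polarized at 37°.
I₂ = I₁ cos²(80°) = 0.5 · 0.03015 I₀ = 0.01508 I₀.
I₃ = I₂ cos²(54°) = 0.01508 · 0.3455 I₀ = 0.005209 I₀.
Transmitted fraction = 0.005209.

≈ 0.00521 I₀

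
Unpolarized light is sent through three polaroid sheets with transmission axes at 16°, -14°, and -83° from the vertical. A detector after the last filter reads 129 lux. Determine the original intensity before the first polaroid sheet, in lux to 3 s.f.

I₀ ≈ 2680 lux

Unpolarized light through the first polarizer → I₁ = ½ I₀, now polarized at 16°.
I₂ = I₁ cos²(-14° − 16°) = 0.5 I₀ · cos²(30°) = 0.375 I₀.
I₃ = I₂ cos²(-83° + 14°) = 0.375 I₀ · cos²(69°) = 0.04816 I₀.
So 129 lux = 0.04816 I₀, giving I₀ = 129/0.04816 = 2679 lux.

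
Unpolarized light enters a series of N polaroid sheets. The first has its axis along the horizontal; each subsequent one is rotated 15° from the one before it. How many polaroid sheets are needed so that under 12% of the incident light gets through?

First polarizer halves the unpolarized light: factor 1/2.
Each further stage multiplies by cos²(15°) = 0.933.
After N polarizers: T = 0.5·0.933^(N−1). Require T < 0.12 ⇒ N−1 > ln(0.12/0.5)/ln(0.933) = 20.58, so N−1 ≥ 21 and N = 22.
Check: N=22 gives T = 0.1166 < 0.12; N=21 gives T = 0.1249.

N = 22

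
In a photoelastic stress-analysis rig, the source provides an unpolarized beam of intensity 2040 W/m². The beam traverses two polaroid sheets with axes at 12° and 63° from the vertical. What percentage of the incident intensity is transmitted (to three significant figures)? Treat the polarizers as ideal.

≈ 19.8%

Unpolarized light through the first polarizer → I₁ = 2040 W/m²/2 = 1020 W/m², polarized at 12°.
I₂ = I₁ · cos²(51°) = 1020 · 0.396 = 404 W/m².
That is 19.8% of the incident intensity.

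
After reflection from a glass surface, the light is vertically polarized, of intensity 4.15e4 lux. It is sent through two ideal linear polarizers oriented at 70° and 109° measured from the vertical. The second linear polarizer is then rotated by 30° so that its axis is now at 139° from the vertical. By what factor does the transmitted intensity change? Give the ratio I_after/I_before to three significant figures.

I_new/I_old ≈ 0.213

Before rotation:
By Malus's law, I₁ = I₀ cos²(70° − 0°) = I₀ cos²(70°) = 0.117 I₀.
I₂ = I₁ cos²(109° − 70°) = 0.117 I₀ · cos²(39°) = 0.07065 I₀.
After rotation:
I₁ = I₀ cos²(70° − 0°) = I₀ cos²(70°) = 0.117 I₀.
I₂ = I₁ cos²(139° − 70°) = 0.117 I₀ · cos²(69°) = 0.01502 I₀.
Ratio = 0.01502 / 0.07065 = 0.2126.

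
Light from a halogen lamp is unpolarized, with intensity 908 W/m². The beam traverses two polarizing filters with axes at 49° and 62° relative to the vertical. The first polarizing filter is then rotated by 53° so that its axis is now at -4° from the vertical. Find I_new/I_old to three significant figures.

I_new/I_old ≈ 0.174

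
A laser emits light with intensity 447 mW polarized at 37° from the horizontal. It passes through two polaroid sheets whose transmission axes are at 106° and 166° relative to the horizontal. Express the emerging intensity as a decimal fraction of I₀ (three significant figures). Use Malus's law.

I/I₀ ≈ 0.0321

By Malus's law, I₁ = 447 mW · cos²(69°) = 57.41 mW.
I₂ = I₁ · cos²(60°) = 57.41 · 0.25 = 14.35 mW.
Transmitted fraction = 0.03211.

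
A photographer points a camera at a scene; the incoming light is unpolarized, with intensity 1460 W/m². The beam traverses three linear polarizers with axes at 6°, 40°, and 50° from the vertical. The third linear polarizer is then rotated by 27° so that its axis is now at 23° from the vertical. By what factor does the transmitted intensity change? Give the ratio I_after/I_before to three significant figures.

I_new/I_old ≈ 0.943

Before rotation:
Unpolarized light through the first polarizer → I₁ = ½ I₀, now polarized at 6°.
I₂ = I₁ cos²(40° − 6°) = 0.5 I₀ · cos²(34°) = 0.3437 I₀.
I₃ = I₂ cos²(50° − 40°) = 0.3437 I₀ · cos²(10°) = 0.3333 I₀.
After rotation:
Unpolarized light through the first polarizer → I₁ = ½ I₀, now polarized at 6°.
I₂ = I₁ cos²(40° − 6°) = 0.5 I₀ · cos²(34°) = 0.3437 I₀.
I₃ = I₂ cos²(23° − 40°) = 0.3437 I₀ · cos²(17°) = 0.3143 I₀.
Ratio = 0.3143 / 0.3333 = 0.943.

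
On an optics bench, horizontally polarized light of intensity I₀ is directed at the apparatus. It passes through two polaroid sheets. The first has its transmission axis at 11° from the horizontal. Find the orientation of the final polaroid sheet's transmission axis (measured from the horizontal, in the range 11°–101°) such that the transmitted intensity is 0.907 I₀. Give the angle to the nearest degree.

θ ≈ 25°

I₁ = I₀ cos²(11° − 0°) = I₀ cos²(11°) = 0.9636 I₀.
Need I₂/I₀ = 0.907, so cos²(θ − 11°) = 0.907 / 0.9636 = 0.9413.
θ − 11° = arccos(√0.9413) = 14.0°, giving θ ≈ 11 + 14.0 = 25.0°.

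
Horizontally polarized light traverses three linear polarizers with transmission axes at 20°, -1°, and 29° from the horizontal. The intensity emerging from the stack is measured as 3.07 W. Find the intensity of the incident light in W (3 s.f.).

By Malus's law, I₁ = I₀ cos²(20° − 0°) = I₀ cos²(20°) = 0.883 I₀.
I₂ = I₁ cos²(-1° − 20°) = 0.883 I₀ · cos²(21°) = 0.7696 I₀.
I₃ = I₂ cos²(29° + 1°) = 0.7696 I₀ · cos²(30°) = 0.5772 I₀.
So 3.07 W = 0.5772 I₀, giving I₀ = 3.07/0.5772 = 5.319 W.

I₀ ≈ 5.32 W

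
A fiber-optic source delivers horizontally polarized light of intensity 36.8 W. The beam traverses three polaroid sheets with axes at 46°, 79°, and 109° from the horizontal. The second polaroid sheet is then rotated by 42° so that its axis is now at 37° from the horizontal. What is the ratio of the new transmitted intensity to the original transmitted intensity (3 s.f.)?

Before rotation:
I₁ = I₀ cos²(46° − 0°) = I₀ cos²(46°) = 0.4826 I₀.
I₂ = I₁ cos²(79° − 46°) = 0.4826 I₀ · cos²(33°) = 0.3394 I₀.
I₃ = I₂ cos²(109° − 79°) = 0.3394 I₀ · cos²(30°) = 0.2546 I₀.
After rotation:
I₁ = I₀ cos²(46° − 0°) = I₀ cos²(46°) = 0.4826 I₀.
I₂ = I₁ cos²(37° − 46°) = 0.4826 I₀ · cos²(9°) = 0.4707 I₀.
I₃ = I₂ cos²(109° − 37°) = 0.4707 I₀ · cos²(72°) = 0.04495 I₀.
Ratio = 0.04495 / 0.2546 = 0.1766.

I_new/I_old ≈ 0.177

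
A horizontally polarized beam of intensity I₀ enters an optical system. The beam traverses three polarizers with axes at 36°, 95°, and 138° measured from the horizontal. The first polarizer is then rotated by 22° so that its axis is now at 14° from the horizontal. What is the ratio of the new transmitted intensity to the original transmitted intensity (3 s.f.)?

Before rotation:
I₁ = I₀ cos²(36° − 0°) = I₀ cos²(36°) = 0.6545 I₀.
I₂ = I₁ cos²(95° − 36°) = 0.6545 I₀ · cos²(59°) = 0.1736 I₀.
I₃ = I₂ cos²(138° − 95°) = 0.1736 I₀ · cos²(43°) = 0.09286 I₀.
After rotation:
I₁ = I₀ cos²(14° − 0°) = I₀ cos²(14°) = 0.9415 I₀.
I₂ = I₁ cos²(95° − 14°) = 0.9415 I₀ · cos²(81°) = 0.02304 I₀.
I₃ = I₂ cos²(138° − 95°) = 0.02304 I₀ · cos²(43°) = 0.01232 I₀.
Ratio = 0.01232 / 0.09286 = 0.1327.

I_new/I_old ≈ 0.133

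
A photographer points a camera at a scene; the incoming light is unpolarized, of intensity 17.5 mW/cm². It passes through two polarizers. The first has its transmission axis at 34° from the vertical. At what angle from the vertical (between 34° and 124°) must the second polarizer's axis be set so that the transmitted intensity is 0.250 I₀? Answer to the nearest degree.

θ ≈ 79°

Unpolarized light through the first polarizer → I₁ = ½ I₀, now polarized at 34°.
Need I₂/I₀ = 0.25, so cos²(θ − 34°) = 0.25 / 0.5 = 0.5.
θ − 34° = arccos(√0.5) = 45.0°, giving θ ≈ 34 + 45.0 = 79.0°.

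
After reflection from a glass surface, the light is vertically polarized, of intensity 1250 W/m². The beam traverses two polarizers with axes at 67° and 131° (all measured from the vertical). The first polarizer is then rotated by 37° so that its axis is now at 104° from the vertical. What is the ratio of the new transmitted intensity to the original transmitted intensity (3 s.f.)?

Before rotation:
I₁ = I₀ cos²(67° − 0°) = I₀ cos²(67°) = 0.1527 I₀.
I₂ = I₁ cos²(131° − 67°) = 0.1527 I₀ · cos²(64°) = 0.02934 I₀.
After rotation:
I₁ = I₀ cos²(104° − 0°) = I₀ cos²(76°) = 0.05853 I₀.
I₂ = I₁ cos²(131° − 104°) = 0.05853 I₀ · cos²(27°) = 0.04646 I₀.
Ratio = 0.04646 / 0.02934 = 1.584.

I_new/I_old ≈ 1.58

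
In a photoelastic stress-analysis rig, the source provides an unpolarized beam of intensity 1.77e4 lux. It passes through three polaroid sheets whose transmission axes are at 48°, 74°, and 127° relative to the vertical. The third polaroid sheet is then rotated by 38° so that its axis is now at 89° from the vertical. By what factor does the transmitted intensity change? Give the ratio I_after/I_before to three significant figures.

Before rotation:
Unpolarized light through the first polarizer → I₁ = ½ I₀, now polarized at 48°.
I₂ = I₁ cos²(74° − 48°) = 0.5 I₀ · cos²(26°) = 0.4039 I₀.
I₃ = I₂ cos²(127° − 74°) = 0.4039 I₀ · cos²(53°) = 0.1463 I₀.
After rotation:
Unpolarized light through the first polarizer → I₁ = ½ I₀, now polarized at 48°.
I₂ = I₁ cos²(74° − 48°) = 0.5 I₀ · cos²(26°) = 0.4039 I₀.
I₃ = I₂ cos²(89° − 74°) = 0.4039 I₀ · cos²(15°) = 0.3769 I₀.
Ratio = 0.3769 / 0.1463 = 2.576.

I_new/I_old ≈ 2.58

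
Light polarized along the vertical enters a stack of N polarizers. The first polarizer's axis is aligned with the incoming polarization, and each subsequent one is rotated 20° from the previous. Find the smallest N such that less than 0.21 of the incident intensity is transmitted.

First polarizer is aligned with the polarization: full transmission.
Each further stage multiplies by cos²(20°) = 0.883.
After N polarizers: T = 0.883^(N−1). Require T < 0.21 ⇒ N−1 > ln(0.21)/ln(0.883) = 12.54, so N−1 ≥ 13 and N = 14.
Check: N=14 gives T = 0.1984 < 0.21; N=13 gives T = 0.2247.

N = 14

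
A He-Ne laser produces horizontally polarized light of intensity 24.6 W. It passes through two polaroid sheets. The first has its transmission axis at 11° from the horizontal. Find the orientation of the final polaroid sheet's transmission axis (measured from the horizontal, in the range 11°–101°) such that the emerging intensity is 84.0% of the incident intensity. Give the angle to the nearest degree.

θ ≈ 32°

I₁ = I₀ cos²(11° − 0°) = I₀ cos²(11°) = 0.9636 I₀.
Need I₂/I₀ = 0.84, so cos²(θ − 11°) = 0.84 / 0.9636 = 0.8717.
θ − 11° = arccos(√0.8717) = 21.0°, giving θ ≈ 11 + 21.0 = 32.0°.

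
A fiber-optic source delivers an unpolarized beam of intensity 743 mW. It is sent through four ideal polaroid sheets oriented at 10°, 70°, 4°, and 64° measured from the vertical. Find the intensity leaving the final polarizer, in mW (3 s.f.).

I ≈ 3.84 mW

Unpolarized light through the first polarizer → I₁ = 743 mW/2 = 371.5 mW, polarized at 10°.
I₂ = I₁ · cos²(60°) = 371.5 · 0.25 = 92.88 mW.
I₃ = I₂ · cos²(66°) = 92.88 · 0.1654 = 15.36 mW.
I₄ = I₃ · cos²(60°) = 15.36 · 0.25 = 3.841 mW.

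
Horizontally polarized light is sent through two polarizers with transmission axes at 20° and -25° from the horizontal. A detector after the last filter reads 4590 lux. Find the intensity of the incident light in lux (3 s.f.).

I₁ = I₀ cos²(20° − 0°) = I₀ cos²(20°) = 0.883 I₀.
I₂ = I₁ cos²(-25° − 20°) = 0.883 I₀ · cos²(45°) = 0.4415 I₀.
So 4590 lux = 0.4415 I₀, giving I₀ = 4590/0.4415 = 1.04e+04 lux.

I₀ ≈ 1.04e4 lux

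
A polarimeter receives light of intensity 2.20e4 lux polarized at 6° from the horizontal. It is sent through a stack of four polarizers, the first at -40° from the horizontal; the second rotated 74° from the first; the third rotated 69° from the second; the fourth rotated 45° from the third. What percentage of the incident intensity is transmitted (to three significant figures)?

≈ 0.235%

I₁ = 2.20e4 lux · cos²(46°) = 1.062e+04 lux.
I₂ = I₁ · cos²(74°) = 1.062e+04 · 0.07598 = 806.6 lux.
I₃ = I₂ · cos²(69°) = 806.6 · 0.1284 = 103.6 lux.
I₄ = I₃ · cos²(45°) = 103.6 · 0.5 = 51.79 lux.
That is 0.2354% of the incident intensity.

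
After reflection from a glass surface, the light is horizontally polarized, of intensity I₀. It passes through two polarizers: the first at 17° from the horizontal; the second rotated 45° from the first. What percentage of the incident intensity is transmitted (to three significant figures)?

≈ 45.7%

I₁ = I₀ cos²(17° − 0°) = I₀ cos²(17°) = 0.9145 I₀.
I₂ = I₁ cos²(45°) = 0.9145 · 0.5 I₀ = 0.4573 I₀.
That is 45.73% of the incident intensity.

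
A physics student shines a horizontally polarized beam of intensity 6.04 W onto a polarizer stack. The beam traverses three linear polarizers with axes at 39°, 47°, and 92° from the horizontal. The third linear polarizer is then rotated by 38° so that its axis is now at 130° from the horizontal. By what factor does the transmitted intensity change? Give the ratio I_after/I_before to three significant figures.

Before rotation:
I₁ = I₀ cos²(39° − 0°) = I₀ cos²(39°) = 0.604 I₀.
I₂ = I₁ cos²(47° − 39°) = 0.604 I₀ · cos²(8°) = 0.5923 I₀.
I₃ = I₂ cos²(92° − 47°) = 0.5923 I₀ · cos²(45°) = 0.2961 I₀.
After rotation:
I₁ = I₀ cos²(39° − 0°) = I₀ cos²(39°) = 0.604 I₀.
I₂ = I₁ cos²(47° − 39°) = 0.604 I₀ · cos²(8°) = 0.5923 I₀.
I₃ = I₂ cos²(130° − 47°) = 0.5923 I₀ · cos²(83°) = 0.008796 I₀.
Ratio = 0.008796 / 0.2961 = 0.0297.

I_new/I_old ≈ 0.0297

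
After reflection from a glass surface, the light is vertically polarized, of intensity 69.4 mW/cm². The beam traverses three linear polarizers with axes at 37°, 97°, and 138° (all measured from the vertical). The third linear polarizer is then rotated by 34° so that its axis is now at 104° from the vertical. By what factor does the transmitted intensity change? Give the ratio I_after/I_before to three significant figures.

I_new/I_old ≈ 1.73

Before rotation:
I₁ = I₀ cos²(37° − 0°) = I₀ cos²(37°) = 0.6378 I₀.
I₂ = I₁ cos²(97° − 37°) = 0.6378 I₀ · cos²(60°) = 0.1595 I₀.
I₃ = I₂ cos²(138° − 97°) = 0.1595 I₀ · cos²(41°) = 0.09082 I₀.
After rotation:
I₁ = I₀ cos²(37° − 0°) = I₀ cos²(37°) = 0.6378 I₀.
I₂ = I₁ cos²(97° − 37°) = 0.6378 I₀ · cos²(60°) = 0.1595 I₀.
I₃ = I₂ cos²(104° − 97°) = 0.1595 I₀ · cos²(7°) = 0.1571 I₀.
Ratio = 0.1571 / 0.09082 = 1.73.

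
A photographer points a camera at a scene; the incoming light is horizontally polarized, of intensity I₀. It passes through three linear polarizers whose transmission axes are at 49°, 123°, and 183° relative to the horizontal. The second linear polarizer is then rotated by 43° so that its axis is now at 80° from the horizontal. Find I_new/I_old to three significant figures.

I_new/I_old ≈ 1.96

Before rotation:
I₁ = I₀ cos²(49° − 0°) = I₀ cos²(49°) = 0.4304 I₀.
I₂ = I₁ cos²(123° − 49°) = 0.4304 I₀ · cos²(74°) = 0.0327 I₀.
I₃ = I₂ cos²(183° − 123°) = 0.0327 I₀ · cos²(60°) = 0.008175 I₀.
After rotation:
I₁ = I₀ cos²(49° − 0°) = I₀ cos²(49°) = 0.4304 I₀.
I₂ = I₁ cos²(80° − 49°) = 0.4304 I₀ · cos²(31°) = 0.3162 I₀.
Angle between axes 2 and 3: 77°. I₃ = 0.3162 I₀ · cos²(77°) = 0.016 I₀.
Ratio = 0.016 / 0.008175 = 1.957.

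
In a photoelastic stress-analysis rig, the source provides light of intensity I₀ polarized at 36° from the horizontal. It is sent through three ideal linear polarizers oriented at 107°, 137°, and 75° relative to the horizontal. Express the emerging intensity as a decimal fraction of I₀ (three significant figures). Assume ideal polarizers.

By Malus's law, I₁ = I₀ cos²(107° − 36°) = I₀ cos²(71°) = 0.106 I₀.
I₂ = I₁ cos²(137° − 107°) = 0.106 I₀ · cos²(30°) = 0.0795 I₀.
I₃ = I₂ cos²(75° − 137°) = 0.0795 I₀ · cos²(62°) = 0.01752 I₀.
Transmitted fraction = 0.01752.

≈ 0.0175 I₀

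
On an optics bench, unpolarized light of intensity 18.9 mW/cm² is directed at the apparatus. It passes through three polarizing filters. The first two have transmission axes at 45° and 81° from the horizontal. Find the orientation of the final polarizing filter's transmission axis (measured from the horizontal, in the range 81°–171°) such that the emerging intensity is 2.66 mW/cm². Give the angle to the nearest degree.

θ ≈ 130°

Unpolarized light through the first polarizer → I₁ = ½ I₀, now polarized at 45°.
I₂ = I₁ cos²(81° − 45°) = 0.5 I₀ · cos²(36°) = 0.3273 I₀.
Target fraction: 2.66 / 18.9 mW/cm² = 0.1407 of I₀.
Need I₃/I₀ = 0.1407, so cos²(θ − 81°) = 0.1407 / 0.3273 = 0.4301.
θ − 81° = arccos(√0.4301) = 49.0°, giving θ ≈ 81 + 49.0 = 130.0°.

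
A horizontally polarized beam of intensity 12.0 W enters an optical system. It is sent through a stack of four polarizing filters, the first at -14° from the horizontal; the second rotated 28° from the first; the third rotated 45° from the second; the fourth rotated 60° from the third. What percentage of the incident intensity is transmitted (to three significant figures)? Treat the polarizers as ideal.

I₁ = 12.0 W · cos²(14°) = 11.3 W.
I₂ = I₁ · cos²(28°) = 11.3 · 0.7796 = 8.808 W.
I₃ = I₂ · cos²(45°) = 8.808 · 0.5 = 4.404 W.
I₄ = I₃ · cos²(60°) = 4.404 · 0.25 = 1.101 W.
That is 9.175% of the incident intensity.

≈ 9.17%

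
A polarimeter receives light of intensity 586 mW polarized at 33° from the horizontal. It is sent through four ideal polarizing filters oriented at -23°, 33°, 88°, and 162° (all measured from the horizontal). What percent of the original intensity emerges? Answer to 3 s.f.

By Malus's law, I₁ = 586 mW · cos²(56°) = 183.2 mW.
I₂ = I₁ · cos²(56°) = 183.2 · 0.3127 = 57.3 mW.
I₃ = I₂ · cos²(55°) = 57.3 · 0.329 = 18.85 mW.
I₄ = I₃ · cos²(74°) = 18.85 · 0.07598 = 1.432 mW.
That is 0.2444% of the incident intensity.

≈ 0.244%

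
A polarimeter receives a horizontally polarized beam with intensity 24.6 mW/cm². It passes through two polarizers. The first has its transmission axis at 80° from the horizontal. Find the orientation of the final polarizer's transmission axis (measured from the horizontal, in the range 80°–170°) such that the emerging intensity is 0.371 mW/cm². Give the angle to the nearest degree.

θ ≈ 125°

By Malus's law, I₁ = I₀ cos²(80° − 0°) = I₀ cos²(80°) = 0.03015 I₀.
Target fraction: 0.371 / 24.6 mW/cm² = 0.01508 of I₀.
Need I₂/I₀ = 0.01508, so cos²(θ − 80°) = 0.01508 / 0.03015 = 0.5001.
θ − 80° = arccos(√0.5001) = 45.0°, giving θ ≈ 80 + 45.0 = 125.0°.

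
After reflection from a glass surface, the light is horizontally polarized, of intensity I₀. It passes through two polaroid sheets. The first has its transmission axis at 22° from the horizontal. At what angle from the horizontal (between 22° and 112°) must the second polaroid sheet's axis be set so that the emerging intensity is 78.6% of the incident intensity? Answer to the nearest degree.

θ ≈ 39°

I₁ = I₀ cos²(22° − 0°) = I₀ cos²(22°) = 0.8597 I₀.
Need I₂/I₀ = 0.786, so cos²(θ − 22°) = 0.786 / 0.8597 = 0.9143.
θ − 22° = arccos(√0.9143) = 17.0°, giving θ ≈ 22 + 17.0 = 39.0°.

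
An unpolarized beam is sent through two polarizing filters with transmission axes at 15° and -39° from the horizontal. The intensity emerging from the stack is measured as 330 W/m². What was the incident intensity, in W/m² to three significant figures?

I₀ ≈ 1910 W/m²

Unpolarized light through the first polarizer → I₁ = ½ I₀, now polarized at 15°.
I₂ = I₁ cos²(-39° − 15°) = 0.5 I₀ · cos²(54°) = 0.1727 I₀.
So 330 W/m² = 0.1727 I₀, giving I₀ = 330/0.1727 = 1910 W/m².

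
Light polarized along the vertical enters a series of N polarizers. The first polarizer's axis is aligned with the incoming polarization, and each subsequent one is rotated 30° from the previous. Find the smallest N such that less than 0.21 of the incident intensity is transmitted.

N = 7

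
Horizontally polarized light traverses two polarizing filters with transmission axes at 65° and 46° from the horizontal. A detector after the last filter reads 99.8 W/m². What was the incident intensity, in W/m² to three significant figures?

I₀ ≈ 625 W/m²

I₁ = I₀ cos²(65° − 0°) = I₀ cos²(65°) = 0.1786 I₀.
I₂ = I₁ cos²(46° − 65°) = 0.1786 I₀ · cos²(19°) = 0.1597 I₀.
So 99.8 W/m² = 0.1597 I₀, giving I₀ = 99.8/0.1597 = 625 W/m².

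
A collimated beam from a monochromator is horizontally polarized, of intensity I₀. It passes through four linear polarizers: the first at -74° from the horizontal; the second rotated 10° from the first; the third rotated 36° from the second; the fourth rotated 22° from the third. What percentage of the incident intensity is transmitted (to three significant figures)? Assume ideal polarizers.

I₁ = I₀ cos²(-74° − 0°) = I₀ cos²(74°) = 0.07598 I₀.
I₂ = I₁ cos²(10°) = 0.07598 · 0.9698 I₀ = 0.07368 I₀.
I₃ = I₂ cos²(36°) = 0.07368 · 0.6545 I₀ = 0.04823 I₀.
I₄ = I₃ cos²(22°) = 0.04823 · 0.8597 I₀ = 0.04146 I₀.
That is 4.146% of the incident intensity.

≈ 4.15%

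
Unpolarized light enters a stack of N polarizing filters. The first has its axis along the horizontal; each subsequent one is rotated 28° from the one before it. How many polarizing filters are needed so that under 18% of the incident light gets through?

N = 6

First polarizer halves the unpolarized light: factor 1/2.
Each further stage multiplies by cos²(28°) = 0.7796.
After N polarizers: T = 0.5·0.7796^(N−1). Require T < 0.18 ⇒ N−1 > ln(0.18/0.5)/ln(0.7796) = 4.10, so N−1 ≥ 5 and N = 6.
Check: N=6 gives T = 0.144 < 0.18; N=5 gives T = 0.1847.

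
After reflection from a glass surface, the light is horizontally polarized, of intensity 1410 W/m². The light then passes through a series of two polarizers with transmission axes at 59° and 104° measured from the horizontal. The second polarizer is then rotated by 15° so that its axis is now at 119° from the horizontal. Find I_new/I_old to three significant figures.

I_new/I_old ≈ 0.500

Before rotation:
By Malus's law, I₁ = I₀ cos²(59° − 0°) = I₀ cos²(59°) = 0.2653 I₀.
I₂ = I₁ cos²(104° − 59°) = 0.2653 I₀ · cos²(45°) = 0.1326 I₀.
After rotation:
I₁ = I₀ cos²(59° − 0°) = I₀ cos²(59°) = 0.2653 I₀.
I₂ = I₁ cos²(119° − 59°) = 0.2653 I₀ · cos²(60°) = 0.06632 I₀.
Ratio = 0.06632 / 0.1326 = 0.5.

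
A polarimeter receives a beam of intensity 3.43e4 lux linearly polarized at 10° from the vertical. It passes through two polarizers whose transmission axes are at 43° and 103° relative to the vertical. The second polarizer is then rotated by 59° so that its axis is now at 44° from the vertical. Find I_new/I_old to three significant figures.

I_new/I_old ≈ 4.00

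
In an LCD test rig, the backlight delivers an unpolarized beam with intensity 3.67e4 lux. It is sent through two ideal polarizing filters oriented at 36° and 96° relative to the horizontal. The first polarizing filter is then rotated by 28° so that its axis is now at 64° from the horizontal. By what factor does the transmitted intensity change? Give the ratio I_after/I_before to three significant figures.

I_new/I_old ≈ 2.88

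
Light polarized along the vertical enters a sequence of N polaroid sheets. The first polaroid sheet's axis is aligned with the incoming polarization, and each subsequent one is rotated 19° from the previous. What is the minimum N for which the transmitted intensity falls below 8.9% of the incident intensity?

N = 23

First polarizer is aligned with the polarization: full transmission.
Each further stage multiplies by cos²(19°) = 0.894.
After N polarizers: T = 0.894^(N−1). Require T < 0.089 ⇒ N−1 > ln(0.089)/ln(0.894) = 21.59, so N−1 ≥ 22 and N = 23.
Check: N=23 gives T = 0.08501 < 0.089; N=22 gives T = 0.09509.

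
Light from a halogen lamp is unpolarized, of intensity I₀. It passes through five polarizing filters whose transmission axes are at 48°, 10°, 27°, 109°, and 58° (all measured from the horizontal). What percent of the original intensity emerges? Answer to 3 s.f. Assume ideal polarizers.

Unpolarized light through the first polarizer → I₁ = ½ I₀, now polarized at 48°.
I₂ = I₁ cos²(10° − 48°) = 0.5 I₀ · cos²(38°) = 0.3105 I₀.
I₃ = I₂ cos²(27° − 10°) = 0.3105 I₀ · cos²(17°) = 0.2839 I₀.
I₄ = I₃ cos²(109° − 27°) = 0.2839 I₀ · cos²(82°) = 0.0055 I₀.
I₅ = I₄ cos²(58° − 109°) = 0.0055 I₀ · cos²(51°) = 0.002178 I₀.
That is 0.2178% of the incident intensity.

≈ 0.218%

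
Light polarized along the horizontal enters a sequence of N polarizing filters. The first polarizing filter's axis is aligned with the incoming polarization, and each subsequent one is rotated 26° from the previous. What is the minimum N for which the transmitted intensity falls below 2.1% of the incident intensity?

N = 20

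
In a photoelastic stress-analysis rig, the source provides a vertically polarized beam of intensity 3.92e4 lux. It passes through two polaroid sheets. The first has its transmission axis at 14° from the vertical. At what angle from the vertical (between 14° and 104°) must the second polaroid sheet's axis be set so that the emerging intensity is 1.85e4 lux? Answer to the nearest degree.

θ ≈ 59°

I₁ = I₀ cos²(14° − 0°) = I₀ cos²(14°) = 0.9415 I₀.
Target fraction: 1.85e4 / 3.92e4 lux = 0.4719 of I₀.
Need I₂/I₀ = 0.4719, so cos²(θ − 14°) = 0.4719 / 0.9415 = 0.5013.
θ − 14° = arccos(√0.5013) = 44.9°, giving θ ≈ 14 + 44.9 = 58.9°.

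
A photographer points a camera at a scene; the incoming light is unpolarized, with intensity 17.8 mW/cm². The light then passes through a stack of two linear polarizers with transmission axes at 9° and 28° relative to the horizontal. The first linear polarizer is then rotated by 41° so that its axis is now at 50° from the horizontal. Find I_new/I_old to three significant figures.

I_new/I_old ≈ 0.962

Before rotation:
Unpolarized light through the first polarizer → I₁ = ½ I₀, now polarized at 9°.
I₂ = I₁ cos²(28° − 9°) = 0.5 I₀ · cos²(19°) = 0.447 I₀.
After rotation:
Unpolarized light through the first polarizer → I₁ = ½ I₀, now polarized at 50°.
I₂ = I₁ cos²(28° − 50°) = 0.5 I₀ · cos²(22°) = 0.4298 I₀.
Ratio = 0.4298 / 0.447 = 0.9616.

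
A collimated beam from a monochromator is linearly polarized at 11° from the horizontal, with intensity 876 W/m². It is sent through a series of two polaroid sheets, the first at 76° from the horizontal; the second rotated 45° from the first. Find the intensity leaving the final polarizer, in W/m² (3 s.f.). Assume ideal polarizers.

I ≈ 78.2 W/m²

I₁ = 876 W/m² · cos²(65°) = 156.5 W/m².
I₂ = I₁ · cos²(45°) = 156.5 · 0.5 = 78.23 W/m².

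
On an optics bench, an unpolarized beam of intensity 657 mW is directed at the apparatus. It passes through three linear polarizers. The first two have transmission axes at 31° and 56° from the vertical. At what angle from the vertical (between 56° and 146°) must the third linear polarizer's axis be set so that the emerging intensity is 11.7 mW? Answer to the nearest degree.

θ ≈ 134°

Unpolarized light through the first polarizer → I₁ = ½ I₀, now polarized at 31°.
I₂ = I₁ cos²(56° − 31°) = 0.5 I₀ · cos²(25°) = 0.4107 I₀.
Target fraction: 11.7 / 657 mW = 0.01781 of I₀.
Need I₃/I₀ = 0.01781, so cos²(θ − 56°) = 0.01781 / 0.4107 = 0.04336.
θ − 56° = arccos(√0.04336) = 78.0°, giving θ ≈ 56 + 78.0 = 134.0°.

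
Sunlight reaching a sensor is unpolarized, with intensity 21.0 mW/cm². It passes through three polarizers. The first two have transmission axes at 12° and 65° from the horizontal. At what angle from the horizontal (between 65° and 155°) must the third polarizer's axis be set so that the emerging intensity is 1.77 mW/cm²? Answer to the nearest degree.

Unpolarized light through the first polarizer → I₁ = ½ I₀, now polarized at 12°.
I₂ = I₁ cos²(65° − 12°) = 0.5 I₀ · cos²(53°) = 0.1811 I₀.
Target fraction: 1.77 / 21.0 mW/cm² = 0.08429 of I₀.
Need I₃/I₀ = 0.08429, so cos²(θ − 65°) = 0.08429 / 0.1811 = 0.4654.
θ − 65° = arccos(√0.4654) = 47.0°, giving θ ≈ 65 + 47.0 = 112.0°.

θ ≈ 112°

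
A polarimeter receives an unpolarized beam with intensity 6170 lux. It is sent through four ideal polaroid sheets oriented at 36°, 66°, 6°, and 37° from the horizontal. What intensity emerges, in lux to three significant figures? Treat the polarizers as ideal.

Unpolarized light through the first polarizer → I₁ = 6170 lux/2 = 3085 lux, polarized at 36°.
I₂ = I₁ · cos²(30°) = 3085 · 0.75 = 2314 lux.
I₃ = I₂ · cos²(60°) = 2314 · 0.25 = 578.4 lux.
I₄ = I₃ · cos²(31°) = 578.4 · 0.7347 = 425 lux.

I ≈ 425 lux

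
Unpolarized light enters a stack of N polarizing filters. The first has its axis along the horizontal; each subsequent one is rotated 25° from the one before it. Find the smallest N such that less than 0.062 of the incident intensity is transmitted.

First polarizer halves the unpolarized light: factor 1/2.
Each further stage multiplies by cos²(25°) = 0.8214.
After N polarizers: T = 0.5·0.8214^(N−1). Require T < 0.062 ⇒ N−1 > ln(0.062/0.5)/ln(0.8214) = 10.61, so N−1 ≥ 11 and N = 12.
Check: N=12 gives T = 0.05742 < 0.062; N=11 gives T = 0.0699.

N = 12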